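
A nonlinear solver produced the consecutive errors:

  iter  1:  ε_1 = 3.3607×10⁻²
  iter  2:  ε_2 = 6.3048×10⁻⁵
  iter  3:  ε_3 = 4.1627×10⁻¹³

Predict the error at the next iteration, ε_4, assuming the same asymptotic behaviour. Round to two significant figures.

1.2e-37

First estimate the order: p ≈ ln(ε_3/ε_2) / ln(ε_2/ε_1) = ln(4.1627×10⁻¹³/6.3048×10⁻⁵)/ln(6.3048×10⁻⁵/3.3607×10⁻²) = ln(6.60243e-09)/ln(0.00187604) ≈ 3.0000.
Then ε_4 ≈ ε_3·(ε_3/ε_2)^p = 4.1627×10⁻¹³·(6.60243e-09)^3.0000 = 4.1627×10⁻¹³·2.87814e-25 ≈ 1.198e-37.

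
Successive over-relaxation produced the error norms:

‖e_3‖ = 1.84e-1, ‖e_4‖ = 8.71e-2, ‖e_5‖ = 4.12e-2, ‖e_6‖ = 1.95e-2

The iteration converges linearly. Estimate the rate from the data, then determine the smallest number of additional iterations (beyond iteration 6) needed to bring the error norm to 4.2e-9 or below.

Rate ρ ≈ ‖e_6‖/‖e_5‖ = 1.95e-2/4.12e-2 = 0.4733.
After j more steps, ‖e_{6+j}‖ ≈ 1.95e-2·ρ^j; need ρ^j ≤ 4.2e-9/1.95e-2 = 2.15385e-07.
j ≥ ln(2.15385e-07)/ln(0.4733) = -15.3508/-0.74803 = 20.522.
So 21 more iterations are needed.

21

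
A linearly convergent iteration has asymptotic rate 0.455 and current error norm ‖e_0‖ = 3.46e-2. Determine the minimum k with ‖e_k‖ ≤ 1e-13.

34

After k steps, ‖e_k‖ ≈ 3.46e-2·0.455^k.
Need 0.455^k ≤ 1e-13/3.46e-2 = 2.89017e-12.
k ≥ ln(2.89017e-12)/ln(0.455) = -26.5697/-0.78746 = 33.741.
Smallest integer k = 34.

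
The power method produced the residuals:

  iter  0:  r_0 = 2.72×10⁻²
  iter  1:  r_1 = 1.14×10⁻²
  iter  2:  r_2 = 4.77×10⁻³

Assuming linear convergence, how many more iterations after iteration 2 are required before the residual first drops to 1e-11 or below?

23

Rate ρ ≈ r_2/r_1 = 4.77×10⁻³/1.14×10⁻² = 0.4184.
After j more steps, r_{2+j} ≈ 4.77×10⁻³·ρ^j; need ρ^j ≤ 1e-11/4.77×10⁻³ = 2.09644e-09.
j ≥ ln(2.09644e-09)/ln(0.4184) = -19.9830/-0.87132 = 22.934.
So 23 more iterations are needed.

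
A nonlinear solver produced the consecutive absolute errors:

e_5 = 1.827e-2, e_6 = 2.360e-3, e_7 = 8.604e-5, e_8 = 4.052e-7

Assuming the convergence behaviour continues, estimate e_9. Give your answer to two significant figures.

7.0e-11

First estimate the order: p ≈ ln(e_8/e_7) / ln(e_7/e_6) = ln(4.052e-7/8.604e-5)/ln(8.604e-5/2.360e-3) = ln(0.00470944)/ln(0.0364576) ≈ 1.6180.
Then e_9 ≈ e_8·(e_8/e_7)^p = 4.052e-7·(0.00470944)^1.6180 = 4.052e-7·0.000171737 ≈ 6.959e-11.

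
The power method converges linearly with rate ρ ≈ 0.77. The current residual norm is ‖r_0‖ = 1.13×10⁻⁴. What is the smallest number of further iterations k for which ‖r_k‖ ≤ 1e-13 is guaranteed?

80

After k steps, ‖r_k‖ ≈ 1.13×10⁻⁴·0.77^k.
Need 0.77^k ≤ 1e-13/1.13×10⁻⁴ = 8.84956e-10.
k ≥ ln(8.84956e-10)/ln(0.77) = -20.8455/-0.26136 = 79.758.
Smallest integer k = 80.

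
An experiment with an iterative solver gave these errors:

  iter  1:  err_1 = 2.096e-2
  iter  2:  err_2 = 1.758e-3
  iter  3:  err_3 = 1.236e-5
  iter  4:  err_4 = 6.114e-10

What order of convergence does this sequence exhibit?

2

Consecutive ratios: err_4/err_3 = 6.114e-10/1.236e-5 = 4.9466e-05, err_3/err_2 = 1.236e-5/1.758e-3 = 0.00703072.
p ≈ ln(4.9466e-05)/ln(0.00703072) = -9.9142/-4.9575 ≈ 2.00.
So the convergence is quadratic (order 2).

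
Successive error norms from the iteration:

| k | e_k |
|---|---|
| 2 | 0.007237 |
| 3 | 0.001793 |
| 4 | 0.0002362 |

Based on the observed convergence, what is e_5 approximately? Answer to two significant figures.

1.2e-5

First estimate the order: p ≈ ln(e_4/e_3) / ln(e_3/e_2) = ln(0.0002362/0.001793)/ln(0.001793/0.007237) = ln(0.131735)/ln(0.247755) ≈ 1.4527.
Then e_5 ≈ e_4·(e_4/e_3)^p = 0.0002362·(0.131735)^1.4527 = 0.0002362·0.0526247 ≈ 1.243e-05.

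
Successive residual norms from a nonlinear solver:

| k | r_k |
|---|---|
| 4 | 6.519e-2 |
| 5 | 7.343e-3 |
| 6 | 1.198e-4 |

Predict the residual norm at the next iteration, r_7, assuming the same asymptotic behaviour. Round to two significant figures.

First estimate the order: p ≈ ln(r_6/r_5) / ln(r_5/r_4) = ln(1.198e-4/7.343e-3)/ln(7.343e-3/6.519e-2) = ln(0.0163149)/ln(0.11264) ≈ 1.8848.
Then r_7 ≈ r_6·(r_6/r_5)^p = 1.198e-4·(0.0163149)^1.8848 = 1.198e-4·0.000427641 ≈ 5.123e-08.

5.1e-8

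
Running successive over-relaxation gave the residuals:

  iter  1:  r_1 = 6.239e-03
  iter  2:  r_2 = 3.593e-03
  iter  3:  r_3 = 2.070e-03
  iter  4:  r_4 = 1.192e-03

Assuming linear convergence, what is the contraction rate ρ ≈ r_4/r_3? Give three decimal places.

ρ ≈ r_4/r_3 = 1.192e-03/2.070e-03 = 0.57585

0.576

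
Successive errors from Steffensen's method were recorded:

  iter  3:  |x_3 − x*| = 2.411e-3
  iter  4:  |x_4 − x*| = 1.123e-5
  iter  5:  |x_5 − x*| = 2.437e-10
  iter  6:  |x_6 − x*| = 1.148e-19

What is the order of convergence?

2

Consecutive ratios: |x_6 − x*|/|x_5 − x*| = 1.148e-19/2.437e-10 = 4.71071e-10, |x_5 − x*|/|x_4 − x*| = 2.437e-10/1.123e-5 = 2.17008e-05.
p ≈ ln(4.71071e-10)/ln(2.17008e-05) = -21.4760/-10.7382 ≈ 2.00.
So the convergence is quadratic (order 2).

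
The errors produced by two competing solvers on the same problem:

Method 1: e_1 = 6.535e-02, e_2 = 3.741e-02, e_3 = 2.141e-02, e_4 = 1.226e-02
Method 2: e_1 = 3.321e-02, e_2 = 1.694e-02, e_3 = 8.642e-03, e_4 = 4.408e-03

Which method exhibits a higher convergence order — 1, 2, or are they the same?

Method 1: p ≈ ln(1.226e-02/2.141e-02)/ln(2.141e-02/3.741e-02) ≈ 1.00.
Method 2: p ≈ ln(4.408e-03/8.642e-03)/ln(8.642e-03/1.694e-02) ≈ 1.00.
Both orders ≈ 1.0 — effectively the same.

same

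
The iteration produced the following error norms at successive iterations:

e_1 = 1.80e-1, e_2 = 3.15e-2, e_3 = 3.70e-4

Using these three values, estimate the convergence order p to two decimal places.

2.55

p ≈ ln(e_3/e_2) / ln(e_2/e_1)
  = ln(3.70e-4/3.15e-2) / ln(3.15e-2/1.80e-1)
  = ln(0.011746) / ln(0.175)
  = -4.44424 / -1.74297 ≈ 2.54981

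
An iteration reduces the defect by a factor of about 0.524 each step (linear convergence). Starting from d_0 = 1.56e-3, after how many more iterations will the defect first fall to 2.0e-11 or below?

After k steps, d_k ≈ 1.56e-3·0.524^k.
Need 0.524^k ≤ 2.0e-11/1.56e-3 = 1.28205e-08.
k ≥ ln(1.28205e-08)/ln(0.524) = -18.1722/-0.64626 = 28.119.
Smallest integer k = 29.

29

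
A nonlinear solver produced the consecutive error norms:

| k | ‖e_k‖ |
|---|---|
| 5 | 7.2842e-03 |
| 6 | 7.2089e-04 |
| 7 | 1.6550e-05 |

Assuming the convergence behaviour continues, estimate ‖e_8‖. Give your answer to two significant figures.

First estimate the order: p ≈ ln(‖e_7‖/‖e_6‖) / ln(‖e_6‖/‖e_5‖) = ln(1.6550e-05/7.2089e-04)/ln(7.2089e-04/7.2842e-03) = ln(0.0229577)/ln(0.0989663) ≈ 1.6317.
Then ‖e_8‖ ≈ ‖e_7‖·(‖e_7‖/‖e_6‖)^p = 1.6550e-05·(0.0229577)^1.6317 = 1.6550e-05·0.00211605 ≈ 3.502e-08.

3.5e-8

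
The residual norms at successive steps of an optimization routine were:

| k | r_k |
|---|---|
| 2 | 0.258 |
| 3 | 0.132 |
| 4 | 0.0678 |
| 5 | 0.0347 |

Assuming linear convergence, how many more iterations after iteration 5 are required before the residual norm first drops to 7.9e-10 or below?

27

Rate ρ ≈ r_5/r_4 = 0.0347/0.0678 = 0.5118.
After j more steps, r_{5+j} ≈ 0.0347·ρ^j; need ρ^j ≤ 7.9e-10/0.0347 = 2.27666e-08.
j ≥ ln(2.27666e-08)/ln(0.5118) = -17.5980/-0.66982 = 26.273.
So 27 more iterations are needed.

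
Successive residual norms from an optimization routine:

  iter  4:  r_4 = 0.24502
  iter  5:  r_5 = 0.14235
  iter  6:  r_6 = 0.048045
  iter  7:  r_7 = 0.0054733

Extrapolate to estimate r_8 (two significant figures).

7.1e-5

First estimate the order: p ≈ ln(r_7/r_6) / ln(r_6/r_5) = ln(0.0054733/0.048045)/ln(0.048045/0.14235) = ln(0.11392)/ln(0.337513) ≈ 2.0000.
Then r_8 ≈ r_7·(r_7/r_6)^p = 0.0054733·(0.11392)^2.0000 = 0.0054733·0.0129778 ≈ 7.103e-05.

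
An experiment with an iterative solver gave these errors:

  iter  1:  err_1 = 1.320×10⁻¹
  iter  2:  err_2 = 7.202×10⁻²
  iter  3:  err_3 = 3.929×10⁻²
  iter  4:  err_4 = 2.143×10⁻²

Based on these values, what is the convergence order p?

1

Consecutive ratios: err_4/err_3 = 2.143×10⁻²/3.929×10⁻² = 0.545431, err_3/err_2 = 3.929×10⁻²/7.202×10⁻² = 0.545543.
p ≈ ln(0.545431)/ln(0.545543) = -0.6062/-0.6060 ≈ 1.00.
So the convergence is linear (order 1).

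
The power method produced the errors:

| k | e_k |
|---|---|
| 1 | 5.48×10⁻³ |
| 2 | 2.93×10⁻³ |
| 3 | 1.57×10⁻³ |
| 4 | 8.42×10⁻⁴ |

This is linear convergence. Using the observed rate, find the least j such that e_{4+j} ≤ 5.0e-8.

16

Rate ρ ≈ e_4/e_3 = 8.42×10⁻⁴/1.57×10⁻³ = 0.5363.
After j more steps, e_{4+j} ≈ 8.42×10⁻⁴·ρ^j; need ρ^j ≤ 5.0e-8/8.42×10⁻⁴ = 5.93824e-05.
j ≥ ln(5.93824e-05)/ln(0.5363) = -9.7315/-0.62306 = 15.619.
So 16 more iterations are needed.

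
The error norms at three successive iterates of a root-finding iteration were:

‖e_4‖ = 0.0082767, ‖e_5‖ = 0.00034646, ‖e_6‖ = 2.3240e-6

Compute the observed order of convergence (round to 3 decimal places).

1.577

p ≈ ln(‖e_6‖/‖e_5‖) / ln(‖e_5‖/‖e_4‖)
  = ln(2.3240e-6/0.00034646) / ln(0.00034646/0.0082767)
  = ln(0.00670785) / ln(0.0418597)
  = -5.004477 / -3.173432 ≈ 1.576992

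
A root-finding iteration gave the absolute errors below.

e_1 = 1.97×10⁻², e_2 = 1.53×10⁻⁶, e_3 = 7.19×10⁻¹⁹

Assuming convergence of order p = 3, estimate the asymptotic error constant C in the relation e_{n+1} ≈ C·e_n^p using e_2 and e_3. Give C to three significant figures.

C ≈ e_3 / e_2^3
  = 7.19×10⁻¹⁹ / (1.53×10⁻⁶)^3
  = 7.19×10⁻¹⁹ / 3.58158e-18 ≈ 0.20075

0.201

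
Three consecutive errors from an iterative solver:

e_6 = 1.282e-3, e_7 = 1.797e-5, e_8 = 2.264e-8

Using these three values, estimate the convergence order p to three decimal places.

p ≈ ln(e_8/e_7) / ln(e_7/e_6)
  = ln(2.264e-8/1.797e-5) / ln(1.797e-5/1.282e-3)
  = ln(0.00125988) / ln(0.0140172)
  = -6.676739 / -4.267470 ≈ 1.564566

1.565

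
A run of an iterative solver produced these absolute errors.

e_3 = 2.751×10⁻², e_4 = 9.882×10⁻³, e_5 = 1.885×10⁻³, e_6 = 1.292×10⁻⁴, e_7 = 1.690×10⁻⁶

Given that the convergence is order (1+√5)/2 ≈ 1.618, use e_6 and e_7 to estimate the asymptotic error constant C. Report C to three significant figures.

3.31

C ≈ e_7 / e_6^1.618
  = 1.690×10⁻⁶ / (1.292×10⁻⁴)^1.618
  = 1.690×10⁻⁶ / 5.10532e-07 ≈ 3.3103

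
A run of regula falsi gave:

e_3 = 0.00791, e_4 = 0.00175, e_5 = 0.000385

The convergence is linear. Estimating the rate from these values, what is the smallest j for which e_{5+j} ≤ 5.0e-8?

Rate ρ ≈ e_5/e_4 = 0.000385/0.00175 = 0.2200.
After j more steps, e_{5+j} ≈ 0.000385·ρ^j; need ρ^j ≤ 5.0e-8/0.000385 = 0.00012987.
j ≥ ln(0.00012987)/ln(0.2200) = -8.9490/-1.51413 = 5.910.
So 6 more iterations are needed.

6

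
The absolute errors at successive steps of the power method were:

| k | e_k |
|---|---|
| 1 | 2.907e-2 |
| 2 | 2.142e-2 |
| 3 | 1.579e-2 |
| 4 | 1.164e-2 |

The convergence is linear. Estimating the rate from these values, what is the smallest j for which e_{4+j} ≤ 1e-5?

24

Rate ρ ≈ e_4/e_3 = 1.164e-2/1.579e-2 = 0.7372.
After j more steps, e_{4+j} ≈ 1.164e-2·ρ^j; need ρ^j ≤ 1e-5/1.164e-2 = 0.000859107.
j ≥ ln(0.000859107)/ln(0.7372) = -7.0596/-0.30490 = 23.154.
So 24 more iterations are needed.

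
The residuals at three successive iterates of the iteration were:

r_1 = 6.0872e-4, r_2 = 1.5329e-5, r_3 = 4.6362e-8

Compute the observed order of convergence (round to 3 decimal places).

p ≈ ln(r_3/r_2) / ln(r_2/r_1)
  = ln(4.6362e-8/1.5329e-5) / ln(1.5329e-5/6.0872e-4)
  = ln(0.00302446) / ln(0.0251823)
  = -5.801023 / -3.681614 ≈ 1.575674

1.576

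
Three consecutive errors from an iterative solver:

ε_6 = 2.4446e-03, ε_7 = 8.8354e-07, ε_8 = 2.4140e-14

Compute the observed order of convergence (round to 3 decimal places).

2.197

p ≈ ln(ε_8/ε_7) / ln(ε_7/ε_6)
  = ln(2.4140e-14/8.8354e-07) / ln(8.8354e-07/2.4446e-03)
  = ln(2.73219e-08) / ln(0.000361425)
  = -17.415577 / -7.925456 ≈ 2.197423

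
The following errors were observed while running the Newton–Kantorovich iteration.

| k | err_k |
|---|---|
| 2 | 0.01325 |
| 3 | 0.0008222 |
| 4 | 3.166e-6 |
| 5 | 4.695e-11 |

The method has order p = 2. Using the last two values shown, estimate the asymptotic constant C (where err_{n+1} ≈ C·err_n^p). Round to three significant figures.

C ≈ err_5 / err_4^2
  = 4.695e-11 / (3.166e-6)^2
  = 4.695e-11 / 1.00236e-11 ≈ 4.684

4.68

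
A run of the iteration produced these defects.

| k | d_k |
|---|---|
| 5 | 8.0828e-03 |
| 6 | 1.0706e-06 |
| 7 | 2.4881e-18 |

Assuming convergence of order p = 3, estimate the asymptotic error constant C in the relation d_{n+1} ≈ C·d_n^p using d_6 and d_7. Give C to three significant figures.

2.03

C ≈ d_7 / d_6^3
  = 2.4881e-18 / (1.0706e-06)^3
  = 2.4881e-18 / 1.2271e-18 ≈ 2.0276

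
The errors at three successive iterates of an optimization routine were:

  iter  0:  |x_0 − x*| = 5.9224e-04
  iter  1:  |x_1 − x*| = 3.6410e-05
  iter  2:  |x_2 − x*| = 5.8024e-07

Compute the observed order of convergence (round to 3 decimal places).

p ≈ ln(|x_2 − x*|/|x_1 − x*|) / ln(|x_1 − x*|/|x_0 − x*|)
  = ln(5.8024e-07/3.6410e-05) / ln(3.6410e-05/5.9224e-04)
  = ln(0.0159363) / ln(0.0614785)
  = -4.139156 / -2.789068 ≈ 1.484064

1.484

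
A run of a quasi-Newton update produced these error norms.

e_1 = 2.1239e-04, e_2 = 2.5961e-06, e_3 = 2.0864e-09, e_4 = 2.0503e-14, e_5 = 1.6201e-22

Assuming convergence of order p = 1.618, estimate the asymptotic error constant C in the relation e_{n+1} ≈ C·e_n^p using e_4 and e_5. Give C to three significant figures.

2.28

C ≈ e_5 / e_4^1.618
  = 1.6201e-22 / (2.0503e-14)^1.618
  = 1.6201e-22 / 7.12067e-23 ≈ 2.2752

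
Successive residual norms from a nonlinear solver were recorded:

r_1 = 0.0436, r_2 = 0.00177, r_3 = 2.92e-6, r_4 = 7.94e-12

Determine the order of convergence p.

Consecutive ratios: r_4/r_3 = 7.94e-12/2.92e-6 = 2.71918e-06, r_3/r_2 = 2.92e-6/0.00177 = 0.00164972.
p ≈ ln(2.71918e-06)/ln(0.00164972) = -12.8152/-6.4072 ≈ 2.00.
So the convergence is quadratic (order 2).

2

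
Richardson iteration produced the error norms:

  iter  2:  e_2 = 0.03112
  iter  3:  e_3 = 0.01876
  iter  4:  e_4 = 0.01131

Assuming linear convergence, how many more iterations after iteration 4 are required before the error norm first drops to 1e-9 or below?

Rate ρ ≈ e_4/e_3 = 0.01131/0.01876 = 0.6029.
After j more steps, e_{4+j} ≈ 0.01131·ρ^j; need ρ^j ≤ 1e-9/0.01131 = 8.84173e-08.
j ≥ ln(8.84173e-08)/ln(0.6029) = -16.2412/-0.50600 = 32.097.
So 33 more iterations are needed.

33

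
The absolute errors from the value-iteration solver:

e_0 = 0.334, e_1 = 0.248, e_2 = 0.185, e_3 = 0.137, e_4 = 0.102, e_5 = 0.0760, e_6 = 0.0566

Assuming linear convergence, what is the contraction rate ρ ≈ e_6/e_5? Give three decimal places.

0.745

ρ ≈ e_6/e_5 = 0.0566/0.0760 = 0.74474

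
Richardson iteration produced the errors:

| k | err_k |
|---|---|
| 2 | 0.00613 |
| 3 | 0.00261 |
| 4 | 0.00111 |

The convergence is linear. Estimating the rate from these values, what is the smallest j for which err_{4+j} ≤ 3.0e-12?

Rate ρ ≈ err_4/err_3 = 0.00111/0.00261 = 0.4253.
After j more steps, err_{4+j} ≈ 0.00111·ρ^j; need ρ^j ≤ 3.0e-12/0.00111 = 2.7027e-09.
j ≥ ln(2.7027e-09)/ln(0.4253) = -19.7290/-0.85496 = 23.076.
So 24 more iterations are needed.

24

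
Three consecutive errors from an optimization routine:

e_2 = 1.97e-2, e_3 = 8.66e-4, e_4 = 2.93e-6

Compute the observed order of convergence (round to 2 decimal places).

p ≈ ln(e_4/e_3) / ln(e_3/e_2)
  = ln(2.93e-6/8.66e-4) / ln(8.66e-4/1.97e-2)
  = ln(0.00338337) / ln(0.0439594)
  = -5.68888 / -3.12449 ≈ 1.82074

1.82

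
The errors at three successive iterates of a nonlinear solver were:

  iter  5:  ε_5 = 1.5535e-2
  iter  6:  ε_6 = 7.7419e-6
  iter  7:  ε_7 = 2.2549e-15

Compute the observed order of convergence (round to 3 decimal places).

2.887

p ≈ ln(ε_7/ε_6) / ln(ε_6/ε_5)
  = ln(2.2549e-15/7.7419e-6) / ln(7.7419e-6/1.5535e-2)
  = ln(2.91259e-10) / ln(0.000498352)
  = -21.956808 / -7.604204 ≈ 2.887456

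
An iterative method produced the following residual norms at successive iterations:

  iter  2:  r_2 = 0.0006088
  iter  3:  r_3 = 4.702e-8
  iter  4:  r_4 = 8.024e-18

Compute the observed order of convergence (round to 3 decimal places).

p ≈ ln(r_4/r_3) / ln(r_3/r_2)
  = ln(8.024e-18/4.702e-8) / ln(4.702e-8/0.0006088)
  = ln(1.70651e-10) / ln(7.72339e-05)
  = -22.491401 / -9.468672 ≈ 2.375349

2.375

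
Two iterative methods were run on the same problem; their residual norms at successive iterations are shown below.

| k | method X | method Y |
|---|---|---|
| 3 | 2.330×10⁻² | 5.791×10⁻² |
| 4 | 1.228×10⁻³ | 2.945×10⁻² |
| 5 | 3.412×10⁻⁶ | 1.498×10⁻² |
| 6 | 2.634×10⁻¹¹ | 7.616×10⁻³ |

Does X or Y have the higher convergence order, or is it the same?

X

Method X: p ≈ ln(2.634×10⁻¹¹/3.412×10⁻⁶)/ln(3.412×10⁻⁶/1.228×10⁻³) ≈ 2.00.
Method Y: p ≈ ln(7.616×10⁻³/1.498×10⁻²)/ln(1.498×10⁻²/2.945×10⁻²) ≈ 1.00.
Method X has the higher order (≈2.0 vs ≈1.0).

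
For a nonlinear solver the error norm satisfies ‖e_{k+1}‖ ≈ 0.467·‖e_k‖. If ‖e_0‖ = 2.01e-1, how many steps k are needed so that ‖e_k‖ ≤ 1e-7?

20

After k steps, ‖e_k‖ ≈ 2.01e-1·0.467^k.
Need 0.467^k ≤ 1e-7/2.01e-1 = 4.97512e-07.
k ≥ ln(4.97512e-07)/ln(0.467) = -14.5136/-0.76143 = 19.061.
Smallest integer k = 20.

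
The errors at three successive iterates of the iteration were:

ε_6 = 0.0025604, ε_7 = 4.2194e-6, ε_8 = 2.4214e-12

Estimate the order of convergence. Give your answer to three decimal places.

2.243

p ≈ ln(ε_8/ε_7) / ln(ε_7/ε_6)
  = ln(2.4214e-12/4.2194e-6) / ln(4.2194e-6/0.0025604)
  = ln(5.73873e-07) / ln(0.00164795)
  = -14.370858 / -6.408223 ≈ 2.242565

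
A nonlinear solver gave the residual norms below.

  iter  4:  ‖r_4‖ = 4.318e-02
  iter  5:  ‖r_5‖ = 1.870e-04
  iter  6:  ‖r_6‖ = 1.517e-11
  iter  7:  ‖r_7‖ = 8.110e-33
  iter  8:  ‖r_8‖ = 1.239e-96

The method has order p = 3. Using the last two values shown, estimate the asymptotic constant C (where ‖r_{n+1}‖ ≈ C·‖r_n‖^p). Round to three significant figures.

2.32

C ≈ ‖r_8‖ / ‖r_7‖^3
  = 1.239e-96 / (8.110e-33)^3
  = 1.239e-96 / 5.33412e-97 ≈ 2.3228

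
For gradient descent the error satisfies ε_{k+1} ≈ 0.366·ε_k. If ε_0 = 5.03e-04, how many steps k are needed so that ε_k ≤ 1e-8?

11

After k steps, ε_k ≈ 5.03e-04·0.366^k.
Need 0.366^k ≤ 1e-8/5.03e-04 = 1.98807e-05.
k ≥ ln(1.98807e-05)/ln(0.366) = -10.8258/-1.00512 = 10.771.
Smallest integer k = 11.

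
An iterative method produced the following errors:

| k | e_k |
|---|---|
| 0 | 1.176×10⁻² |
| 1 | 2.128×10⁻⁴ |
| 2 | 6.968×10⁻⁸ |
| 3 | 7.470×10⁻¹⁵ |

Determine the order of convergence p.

2

Consecutive ratios: e_3/e_2 = 7.470×10⁻¹⁵/6.968×10⁻⁸ = 1.07204e-07, e_2/e_1 = 6.968×10⁻⁸/2.128×10⁻⁴ = 0.000327444.
p ≈ ln(1.07204e-07)/ln(0.000327444) = -16.0485/-8.0242 ≈ 2.00.
So the convergence is quadratic (order 2).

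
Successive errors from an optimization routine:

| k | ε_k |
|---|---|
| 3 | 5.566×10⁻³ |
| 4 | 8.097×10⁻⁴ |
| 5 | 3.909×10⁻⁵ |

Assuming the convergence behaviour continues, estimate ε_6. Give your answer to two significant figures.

3.3e-7

First estimate the order: p ≈ ln(ε_5/ε_4) / ln(ε_4/ε_3) = ln(3.909×10⁻⁵/8.097×10⁻⁴)/ln(8.097×10⁻⁴/5.566×10⁻³) = ln(0.0482771)/ln(0.145473) ≈ 1.5722.
Then ε_6 ≈ ε_5·(ε_5/ε_4)^p = 3.909×10⁻⁵·(0.0482771)^1.5722 = 3.909×10⁻⁵·0.00852271 ≈ 3.332e-07.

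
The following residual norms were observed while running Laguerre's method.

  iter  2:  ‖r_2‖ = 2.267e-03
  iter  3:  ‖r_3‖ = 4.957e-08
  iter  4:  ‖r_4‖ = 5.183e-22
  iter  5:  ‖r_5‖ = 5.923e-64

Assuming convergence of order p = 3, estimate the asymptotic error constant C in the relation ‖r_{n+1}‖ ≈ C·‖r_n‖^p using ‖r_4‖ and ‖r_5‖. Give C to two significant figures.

4.3

C ≈ ‖r_5‖ / ‖r_4‖^3
  = 5.923e-64 / (5.183e-22)^3
  = 5.923e-64 / 1.39233e-64 ≈ 4.254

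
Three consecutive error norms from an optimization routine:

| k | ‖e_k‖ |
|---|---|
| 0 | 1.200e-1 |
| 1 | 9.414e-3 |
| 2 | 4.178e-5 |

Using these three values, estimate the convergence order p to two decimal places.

2.13

p ≈ ln(‖e_2‖/‖e_1‖) / ln(‖e_1‖/‖e_0‖)
  = ln(4.178e-5/9.414e-3) / ln(9.414e-3/1.200e-1)
  = ln(0.00443807) / ln(0.07845)
  = -5.41754 / -2.54529 ≈ 2.12846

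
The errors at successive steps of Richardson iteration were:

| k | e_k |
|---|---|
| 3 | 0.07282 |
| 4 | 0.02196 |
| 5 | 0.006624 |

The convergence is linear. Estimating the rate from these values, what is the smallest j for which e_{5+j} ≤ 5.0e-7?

8

Rate ρ ≈ e_5/e_4 = 0.006624/0.02196 = 0.3016.
After j more steps, e_{5+j} ≈ 0.006624·ρ^j; need ρ^j ≤ 5.0e-7/0.006624 = 7.54831e-05.
j ≥ ln(7.54831e-05)/ln(0.3016) = -9.4916/-1.19865 = 7.919.
So 8 more iterations are needed.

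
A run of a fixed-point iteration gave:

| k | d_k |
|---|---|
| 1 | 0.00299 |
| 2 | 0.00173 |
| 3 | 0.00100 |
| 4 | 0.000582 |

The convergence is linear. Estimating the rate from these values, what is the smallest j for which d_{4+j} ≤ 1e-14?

46

Rate ρ ≈ d_4/d_3 = 0.000582/0.00100 = 0.5820.
After j more steps, d_{4+j} ≈ 0.000582·ρ^j; need ρ^j ≤ 1e-14/0.000582 = 1.71821e-11.
j ≥ ln(1.71821e-11)/ln(0.5820) = -24.7872/-0.54128 = 45.794.
So 46 more iterations are needed.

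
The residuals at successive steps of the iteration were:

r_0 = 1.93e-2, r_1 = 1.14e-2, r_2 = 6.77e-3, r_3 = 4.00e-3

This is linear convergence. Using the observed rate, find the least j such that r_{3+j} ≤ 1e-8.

Rate ρ ≈ r_3/r_2 = 4.00e-3/6.77e-3 = 0.5908.
After j more steps, r_{3+j} ≈ 4.00e-3·ρ^j; need ρ^j ≤ 1e-8/4.00e-3 = 2.5e-06.
j ≥ ln(2.5e-06)/ln(0.5908) = -12.8992/-0.52628 = 24.510.
So 25 more iterations are needed.

25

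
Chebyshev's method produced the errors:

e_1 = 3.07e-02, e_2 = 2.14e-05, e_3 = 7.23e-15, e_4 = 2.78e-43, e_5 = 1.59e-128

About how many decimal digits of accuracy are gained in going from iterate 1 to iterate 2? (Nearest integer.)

Digits gained ≈ log₁₀(e_1/e_2) = log₁₀(3.07e-02/2.14e-05) = log₁₀(1434.58) ≈ 3.157.

3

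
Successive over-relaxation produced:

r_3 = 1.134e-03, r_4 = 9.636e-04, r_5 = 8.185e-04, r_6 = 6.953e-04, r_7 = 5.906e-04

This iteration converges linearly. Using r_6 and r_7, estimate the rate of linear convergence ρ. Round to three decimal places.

ρ ≈ r_7/r_6 = 5.906e-04/6.953e-04 = 0.84942

0.849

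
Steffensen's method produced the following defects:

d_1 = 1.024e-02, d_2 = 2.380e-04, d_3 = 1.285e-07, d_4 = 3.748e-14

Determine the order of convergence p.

2

Consecutive ratios: d_4/d_3 = 3.748e-14/1.285e-07 = 2.91673e-07, d_3/d_2 = 1.285e-07/2.380e-04 = 0.000539916.
p ≈ ln(2.91673e-07)/ln(0.000539916) = -15.0476/-7.5241 ≈ 2.00.
So the convergence is quadratic (order 2).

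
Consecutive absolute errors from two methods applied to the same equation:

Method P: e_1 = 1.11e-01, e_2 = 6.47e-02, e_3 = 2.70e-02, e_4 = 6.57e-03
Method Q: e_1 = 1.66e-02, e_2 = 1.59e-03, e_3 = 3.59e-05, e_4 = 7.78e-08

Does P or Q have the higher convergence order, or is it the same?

Method P: p ≈ ln(6.57e-03/2.70e-02)/ln(2.70e-02/6.47e-02) ≈ 1.62.
Method Q: p ≈ ln(7.78e-08/3.59e-05)/ln(3.59e-05/1.59e-03) ≈ 1.62.
Both orders ≈ 1.6 — effectively the same.

same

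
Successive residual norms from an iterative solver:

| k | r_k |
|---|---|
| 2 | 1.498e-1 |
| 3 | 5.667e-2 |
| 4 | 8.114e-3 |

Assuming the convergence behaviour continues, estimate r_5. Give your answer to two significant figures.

First estimate the order: p ≈ ln(r_4/r_3) / ln(r_3/r_2) = ln(8.114e-3/5.667e-2)/ln(5.667e-2/1.498e-1) = ln(0.14318)/ln(0.378304) ≈ 1.9995.
Then r_5 ≈ r_4·(r_4/r_3)^p = 8.114e-3·(0.14318)^1.9995 = 8.114e-3·0.0205204 ≈ 0.0001665.

1.7e-4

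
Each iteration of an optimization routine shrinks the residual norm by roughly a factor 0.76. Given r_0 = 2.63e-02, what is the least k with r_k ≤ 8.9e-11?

After k steps, r_k ≈ 2.63e-02·0.76^k.
Need 0.76^k ≤ 8.9e-11/2.63e-02 = 3.38403e-09.
k ≥ ln(3.38403e-09)/ln(0.76) = -19.5042/-0.27444 = 71.069.
Smallest integer k = 72.

72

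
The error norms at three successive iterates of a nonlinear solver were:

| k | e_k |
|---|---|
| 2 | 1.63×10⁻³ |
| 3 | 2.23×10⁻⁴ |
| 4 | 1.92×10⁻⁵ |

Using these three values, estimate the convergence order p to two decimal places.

1.23

p ≈ ln(e_4/e_3) / ln(e_3/e_2)
  = ln(1.92×10⁻⁵/2.23×10⁻⁴) / ln(2.23×10⁻⁴/1.63×10⁻³)
  = ln(0.0860987) / ln(0.13681)
  = -2.45226 / -1.98916 ≈ 1.23281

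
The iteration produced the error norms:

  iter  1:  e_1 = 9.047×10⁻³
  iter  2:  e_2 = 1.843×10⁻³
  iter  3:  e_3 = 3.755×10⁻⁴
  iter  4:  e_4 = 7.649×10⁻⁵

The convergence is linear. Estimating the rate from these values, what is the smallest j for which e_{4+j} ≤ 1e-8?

Rate ρ ≈ e_4/e_3 = 7.649×10⁻⁵/3.755×10⁻⁴ = 0.2037.
After j more steps, e_{4+j} ≈ 7.649×10⁻⁵·ρ^j; need ρ^j ≤ 1e-8/7.649×10⁻⁵ = 0.000130736.
j ≥ ln(0.000130736)/ln(0.2037) = -8.9423/-1.59111 = 5.620.
So 6 more iterations are needed.

6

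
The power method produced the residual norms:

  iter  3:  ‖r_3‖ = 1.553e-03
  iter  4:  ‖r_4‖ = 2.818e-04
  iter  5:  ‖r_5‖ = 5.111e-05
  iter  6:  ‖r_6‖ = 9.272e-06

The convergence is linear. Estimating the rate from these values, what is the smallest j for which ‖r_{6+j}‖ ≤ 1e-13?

Rate ρ ≈ ‖r_6‖/‖r_5‖ = 9.272e-06/5.111e-05 = 0.1814.
After j more steps, ‖r_{6+j}‖ ≈ 9.272e-06·ρ^j; need ρ^j ≤ 1e-13/9.272e-06 = 1.07852e-08.
j ≥ ln(1.07852e-08)/ln(0.1814) = -18.3451/-1.70705 = 10.747.
So 11 more iterations are needed.

11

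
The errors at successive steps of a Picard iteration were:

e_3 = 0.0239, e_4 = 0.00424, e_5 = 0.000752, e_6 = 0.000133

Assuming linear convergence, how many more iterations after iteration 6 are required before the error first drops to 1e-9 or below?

7

Rate ρ ≈ e_6/e_5 = 0.000133/0.000752 = 0.1769.
After j more steps, e_{6+j} ≈ 0.000133·ρ^j; need ρ^j ≤ 1e-9/0.000133 = 7.5188e-06.
j ≥ ln(7.5188e-06)/ln(0.1769) = -11.7981/-1.73217 = 6.811.
So 7 more iterations are needed.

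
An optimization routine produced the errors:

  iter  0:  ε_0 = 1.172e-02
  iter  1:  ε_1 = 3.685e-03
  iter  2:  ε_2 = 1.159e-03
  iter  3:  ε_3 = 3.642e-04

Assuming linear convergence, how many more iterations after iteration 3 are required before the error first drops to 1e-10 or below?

Rate ρ ≈ ε_3/ε_2 = 3.642e-04/1.159e-03 = 0.3142.
After j more steps, ε_{3+j} ≈ 3.642e-04·ρ^j; need ρ^j ≤ 1e-10/3.642e-04 = 2.74574e-07.
j ≥ ln(2.74574e-07)/ln(0.3142) = -15.1080/-1.15773 = 13.050.
So 14 more iterations are needed.

14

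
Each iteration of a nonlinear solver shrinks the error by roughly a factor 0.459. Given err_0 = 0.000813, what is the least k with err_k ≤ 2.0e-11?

23

After k steps, err_k ≈ 0.000813·0.459^k.
Need 0.459^k ≤ 2.0e-11/0.000813 = 2.46002e-08.
k ≥ ln(2.46002e-08)/ln(0.459) = -17.5205/-0.77871 = 22.499.
Smallest integer k = 23.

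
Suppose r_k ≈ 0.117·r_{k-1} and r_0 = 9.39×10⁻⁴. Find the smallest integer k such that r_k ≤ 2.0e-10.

After k steps, r_k ≈ 9.39×10⁻⁴·0.117^k.
Need 0.117^k ≤ 2.0e-10/9.39×10⁻⁴ = 2.12993e-07.
k ≥ ln(2.12993e-07)/ln(0.117) = -15.3620/-2.14558 = 7.160.
Smallest integer k = 8.

8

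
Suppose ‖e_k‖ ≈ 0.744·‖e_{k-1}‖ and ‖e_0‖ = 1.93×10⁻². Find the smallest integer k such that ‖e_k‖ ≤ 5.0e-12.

After k steps, ‖e_k‖ ≈ 1.93×10⁻²·0.744^k.
Need 0.744^k ≤ 5.0e-12/1.93×10⁻² = 2.59067e-10.
k ≥ ln(2.59067e-10)/ln(0.744) = -22.0739/-0.29571 = 74.647.
Smallest integer k = 75.

75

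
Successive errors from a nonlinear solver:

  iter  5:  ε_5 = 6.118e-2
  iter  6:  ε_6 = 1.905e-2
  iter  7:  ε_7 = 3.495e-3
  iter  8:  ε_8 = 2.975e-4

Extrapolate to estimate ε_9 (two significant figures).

First estimate the order: p ≈ ln(ε_8/ε_7) / ln(ε_7/ε_6) = ln(2.975e-4/3.495e-3)/ln(3.495e-3/1.905e-2) = ln(0.0851216)/ln(0.183465) ≈ 1.4529.
Then ε_9 ≈ ε_8·(ε_8/ε_7)^p = 2.975e-4·(0.0851216)^1.4529 = 2.975e-4·0.0278904 ≈ 8.297e-06.

8.3e-6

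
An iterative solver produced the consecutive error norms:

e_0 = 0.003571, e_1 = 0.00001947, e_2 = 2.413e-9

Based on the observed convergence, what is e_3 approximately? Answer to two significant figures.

4.4e-16

First estimate the order: p ≈ ln(e_2/e_1) / ln(e_1/e_0) = ln(2.413e-9/0.00001947)/ln(0.00001947/0.003571) = ln(0.000123934)/ln(0.00545225) ≈ 1.7261.
Then e_3 ≈ e_2·(e_2/e_1)^p = 2.413e-9·(0.000123934)^1.7261 = 2.413e-9·1.80491e-07 ≈ 4.355e-16.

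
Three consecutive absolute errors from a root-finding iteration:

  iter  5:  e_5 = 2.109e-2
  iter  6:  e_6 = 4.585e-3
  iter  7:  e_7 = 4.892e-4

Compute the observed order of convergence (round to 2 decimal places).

1.47

p ≈ ln(e_7/e_6) / ln(e_6/e_5)
  = ln(4.892e-4/4.585e-3) / ln(4.585e-3/2.109e-2)
  = ln(0.106696) / ln(0.217402)
  = -2.23777 / -1.52601 ≈ 1.46642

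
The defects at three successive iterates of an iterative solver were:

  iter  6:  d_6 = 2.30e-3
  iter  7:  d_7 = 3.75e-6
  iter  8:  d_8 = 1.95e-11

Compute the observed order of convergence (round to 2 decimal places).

p ≈ ln(d_8/d_7) / ln(d_7/d_6)
  = ln(1.95e-11/3.75e-6) / ln(3.75e-6/2.30e-3)
  = ln(5.2e-06) / ln(0.00163043)
  = -12.16685 / -6.41891 ≈ 1.89547

1.90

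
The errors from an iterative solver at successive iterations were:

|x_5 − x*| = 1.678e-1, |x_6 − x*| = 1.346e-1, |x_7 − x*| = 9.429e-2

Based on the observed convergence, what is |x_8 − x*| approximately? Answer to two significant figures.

First estimate the order: p ≈ ln(|x_7 − x*|/|x_6 − x*|) / ln(|x_6 − x*|/|x_5 − x*|) = ln(9.429e-2/1.346e-1)/ln(1.346e-1/1.678e-1) = ln(0.70052)/ln(0.802145) ≈ 1.6145.
Then |x_8 − x*| ≈ |x_7 − x*|·(|x_7 − x*|/|x_6 − x*|)^p = 9.429e-2·(0.70052)^1.6145 = 9.429e-2·0.5629 ≈ 0.05308.

5.3e-2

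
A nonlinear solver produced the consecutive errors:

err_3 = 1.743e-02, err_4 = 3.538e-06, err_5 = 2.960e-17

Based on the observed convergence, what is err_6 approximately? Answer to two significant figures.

1.7e-50

First estimate the order: p ≈ ln(err_5/err_4) / ln(err_4/err_3) = ln(2.960e-17/3.538e-06)/ln(3.538e-06/1.743e-02) = ln(8.36631e-12)/ln(0.000202983) ≈ 3.0000.
Then err_6 ≈ err_5·(err_5/err_4)^p = 2.960e-17·(8.36631e-12)^3.0000 = 2.960e-17·5.85601e-34 ≈ 1.733e-50.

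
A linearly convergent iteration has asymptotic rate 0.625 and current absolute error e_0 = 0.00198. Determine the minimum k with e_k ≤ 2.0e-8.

25

After k steps, e_k ≈ 0.00198·0.625^k.
Need 0.625^k ≤ 2.0e-8/0.00198 = 1.0101e-05.
k ≥ ln(1.0101e-05)/ln(0.625) = -11.5029/-0.47000 = 24.474.
Smallest integer k = 25.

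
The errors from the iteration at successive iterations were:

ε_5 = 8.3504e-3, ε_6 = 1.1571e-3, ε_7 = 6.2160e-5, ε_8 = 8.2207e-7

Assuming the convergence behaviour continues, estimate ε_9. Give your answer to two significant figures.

First estimate the order: p ≈ ln(ε_8/ε_7) / ln(ε_7/ε_6) = ln(8.2207e-7/6.2160e-5)/ln(6.2160e-5/1.1571e-3) = ln(0.0132251)/ln(0.0537205) ≈ 1.4794.
Then ε_9 ≈ ε_8·(ε_8/ε_7)^p = 8.2207e-7·(0.0132251)^1.4794 = 8.2207e-7·0.00166264 ≈ 1.367e-09.

1.4e-9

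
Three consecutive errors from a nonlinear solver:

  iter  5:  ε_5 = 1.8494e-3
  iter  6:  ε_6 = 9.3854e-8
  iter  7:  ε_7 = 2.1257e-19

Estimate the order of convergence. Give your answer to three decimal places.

2.712

p ≈ ln(ε_7/ε_6) / ln(ε_6/ε_5)
  = ln(2.1257e-19/9.3854e-8) / ln(9.3854e-8/1.8494e-3)
  = ln(2.2649e-12) / ln(5.07484e-05)
  = -26.813491 / -9.888630 ≈ 2.711548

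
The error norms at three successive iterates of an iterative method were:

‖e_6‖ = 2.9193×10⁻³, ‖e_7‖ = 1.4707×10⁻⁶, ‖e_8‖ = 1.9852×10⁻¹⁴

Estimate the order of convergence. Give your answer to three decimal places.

2.386

p ≈ ln(‖e_8‖/‖e_7‖) / ln(‖e_7‖/‖e_6‖)
  = ln(1.9852×10⁻¹⁴/1.4707×10⁻⁶) / ln(1.4707×10⁻⁶/2.9193×10⁻³)
  = ln(1.34983e-08) / ln(0.000503785)
  = -18.120702 / -7.593361 ≈ 2.386388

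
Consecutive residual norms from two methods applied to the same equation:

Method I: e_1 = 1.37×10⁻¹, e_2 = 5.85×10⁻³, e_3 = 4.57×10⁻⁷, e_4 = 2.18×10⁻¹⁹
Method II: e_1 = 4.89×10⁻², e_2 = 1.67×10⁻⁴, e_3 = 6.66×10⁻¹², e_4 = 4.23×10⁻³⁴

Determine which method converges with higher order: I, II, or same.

same

Method I: p ≈ ln(2.18×10⁻¹⁹/4.57×10⁻⁷)/ln(4.57×10⁻⁷/5.85×10⁻³) ≈ 3.00.
Method II: p ≈ ln(4.23×10⁻³⁴/6.66×10⁻¹²)/ln(6.66×10⁻¹²/1.67×10⁻⁴) ≈ 3.00.
Both orders ≈ 3.0 — effectively the same.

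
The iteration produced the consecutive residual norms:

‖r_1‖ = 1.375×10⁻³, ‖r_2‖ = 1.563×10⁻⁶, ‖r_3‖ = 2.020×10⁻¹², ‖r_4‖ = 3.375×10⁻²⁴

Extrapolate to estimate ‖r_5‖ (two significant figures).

9.4e-48

First estimate the order: p ≈ ln(‖r_4‖/‖r_3‖) / ln(‖r_3‖/‖r_2‖) = ln(3.375×10⁻²⁴/2.020×10⁻¹²)/ln(2.020×10⁻¹²/1.563×10⁻⁶) = ln(1.67079e-12)/ln(1.29239e-06) ≈ 2.0000.
Then ‖r_5‖ ≈ ‖r_4‖·(‖r_4‖/‖r_3‖)^p = 3.375×10⁻²⁴·(1.67079e-12)^2.0000 = 3.375×10⁻²⁴·2.79154e-24 ≈ 9.421e-48.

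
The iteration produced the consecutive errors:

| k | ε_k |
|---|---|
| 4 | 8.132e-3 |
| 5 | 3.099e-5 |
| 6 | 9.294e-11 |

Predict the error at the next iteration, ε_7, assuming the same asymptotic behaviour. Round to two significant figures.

First estimate the order: p ≈ ln(ε_6/ε_5) / ln(ε_5/ε_4) = ln(9.294e-11/3.099e-5)/ln(3.099e-5/8.132e-3) = ln(2.99903e-06)/ln(0.00381087) ≈ 2.2832.
Then ε_7 ≈ ε_6·(ε_6/ε_5)^p = 9.294e-11·(2.99903e-06)^2.2832 = 9.294e-11·2.45382e-13 ≈ 2.281e-23.

2.3e-23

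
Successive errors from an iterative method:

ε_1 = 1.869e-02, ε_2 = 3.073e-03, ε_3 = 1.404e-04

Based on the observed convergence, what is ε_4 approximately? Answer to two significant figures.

7.2e-7

First estimate the order: p ≈ ln(ε_3/ε_2) / ln(ε_2/ε_1) = ln(1.404e-04/3.073e-03)/ln(3.073e-03/1.869e-02) = ln(0.0456883)/ln(0.164419) ≈ 1.7093.
Then ε_4 ≈ ε_3·(ε_3/ε_2)^p = 1.404e-04·(0.0456883)^1.7093 = 1.404e-04·0.00511923 ≈ 7.187e-07.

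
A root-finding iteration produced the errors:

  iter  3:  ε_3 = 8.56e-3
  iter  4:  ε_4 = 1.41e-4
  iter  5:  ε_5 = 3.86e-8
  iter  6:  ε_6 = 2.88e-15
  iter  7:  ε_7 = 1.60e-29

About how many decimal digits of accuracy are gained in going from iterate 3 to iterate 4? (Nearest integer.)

2

Digits gained ≈ log₁₀(ε_3/ε_4) = log₁₀(8.56e-3/1.41e-4) = log₁₀(60.7092) ≈ 1.783.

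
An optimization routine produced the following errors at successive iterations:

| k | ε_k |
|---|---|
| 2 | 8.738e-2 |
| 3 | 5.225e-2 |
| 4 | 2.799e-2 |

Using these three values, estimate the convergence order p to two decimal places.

p ≈ ln(ε_4/ε_3) / ln(ε_3/ε_2)
  = ln(2.799e-2/5.225e-2) / ln(5.225e-2/8.738e-2)
  = ln(0.535694) / ln(0.597963)
  = -0.62419 / -0.51423 ≈ 1.21383

1.21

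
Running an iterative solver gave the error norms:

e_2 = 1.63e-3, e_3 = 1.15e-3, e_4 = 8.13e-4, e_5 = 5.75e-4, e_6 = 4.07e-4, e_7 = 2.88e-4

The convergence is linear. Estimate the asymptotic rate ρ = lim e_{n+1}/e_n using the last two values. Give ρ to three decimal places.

ρ ≈ e_7/e_6 = 2.88e-4/4.07e-4 = 0.70762

0.708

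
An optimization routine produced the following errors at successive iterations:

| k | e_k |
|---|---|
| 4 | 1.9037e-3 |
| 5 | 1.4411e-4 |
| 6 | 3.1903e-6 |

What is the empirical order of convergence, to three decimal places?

1.476

p ≈ ln(e_6/e_5) / ln(e_5/e_4)
  = ln(3.1903e-6/1.4411e-4) / ln(1.4411e-4/1.9037e-3)
  = ln(0.022138) / ln(0.0757)
  = -3.810460 / -2.580977 ≈ 1.476363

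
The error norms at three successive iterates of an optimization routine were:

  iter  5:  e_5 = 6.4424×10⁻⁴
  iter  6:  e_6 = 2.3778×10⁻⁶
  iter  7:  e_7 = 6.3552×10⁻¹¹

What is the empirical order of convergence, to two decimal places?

1.88

p ≈ ln(e_7/e_6) / ln(e_6/e_5)
  = ln(6.3552×10⁻¹¹/2.3778×10⁻⁶) / ln(2.3778×10⁻⁶/6.4424×10⁻⁴)
  = ln(2.67272e-05) / ln(0.00369086)
  = -10.52983 / -5.60190 ≈ 1.87969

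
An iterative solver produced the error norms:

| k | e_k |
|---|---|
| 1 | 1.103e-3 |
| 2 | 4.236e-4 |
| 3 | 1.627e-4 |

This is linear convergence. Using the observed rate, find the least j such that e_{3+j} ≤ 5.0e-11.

16

Rate ρ ≈ e_3/e_2 = 1.627e-4/4.236e-4 = 0.3841.
After j more steps, e_{3+j} ≈ 1.627e-4·ρ^j; need ρ^j ≤ 5.0e-11/1.627e-4 = 3.07314e-07.
j ≥ ln(3.07314e-07)/ln(0.3841) = -14.9954/-0.95685 = 15.672.
So 16 more iterations are needed.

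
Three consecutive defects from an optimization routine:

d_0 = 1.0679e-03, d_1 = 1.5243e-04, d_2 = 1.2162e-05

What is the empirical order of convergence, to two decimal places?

1.30

p ≈ ln(d_2/d_1) / ln(d_1/d_0)
  = ln(1.2162e-05/1.5243e-04) / ln(1.5243e-04/1.0679e-03)
  = ln(0.0797874) / ln(0.142738)
  = -2.52839 / -1.94674 ≈ 1.29878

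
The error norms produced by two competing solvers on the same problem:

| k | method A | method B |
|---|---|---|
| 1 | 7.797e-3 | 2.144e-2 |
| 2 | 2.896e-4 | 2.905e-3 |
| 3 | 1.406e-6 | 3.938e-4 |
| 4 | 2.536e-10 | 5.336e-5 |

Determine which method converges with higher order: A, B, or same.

Method A: p ≈ ln(2.536e-10/1.406e-6)/ln(1.406e-6/2.896e-4) ≈ 1.62.
Method B: p ≈ ln(5.336e-5/3.938e-4)/ln(3.938e-4/2.905e-3) ≈ 1.00.
Method A has the higher order (≈1.6 vs ≈1.0).

A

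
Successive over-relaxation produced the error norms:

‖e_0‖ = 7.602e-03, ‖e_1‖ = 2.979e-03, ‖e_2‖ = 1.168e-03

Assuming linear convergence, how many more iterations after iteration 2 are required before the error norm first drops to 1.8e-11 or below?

Rate ρ ≈ ‖e_2‖/‖e_1‖ = 1.168e-03/2.979e-03 = 0.3921.
After j more steps, ‖e_{2+j}‖ ≈ 1.168e-03·ρ^j; need ρ^j ≤ 1.8e-11/1.168e-03 = 1.5411e-08.
j ≥ ln(1.5411e-08)/ln(0.3921) = -17.9882/-0.93624 = 19.213.
So 20 more iterations are needed.

20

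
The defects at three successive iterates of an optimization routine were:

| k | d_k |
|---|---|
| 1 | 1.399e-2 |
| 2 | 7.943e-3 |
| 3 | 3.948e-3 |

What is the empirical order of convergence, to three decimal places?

p ≈ ln(d_3/d_2) / ln(d_2/d_1)
  = ln(3.948e-3/7.943e-3) / ln(7.943e-3/1.399e-2)
  = ln(0.497041) / ln(0.567763)
  = -0.699083 / -0.566051 ≈ 1.235018

1.235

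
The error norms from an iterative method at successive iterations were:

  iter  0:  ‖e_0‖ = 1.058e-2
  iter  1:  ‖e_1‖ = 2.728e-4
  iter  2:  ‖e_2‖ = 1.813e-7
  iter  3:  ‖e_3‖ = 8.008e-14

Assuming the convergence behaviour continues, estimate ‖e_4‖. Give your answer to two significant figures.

1.6e-26

First estimate the order: p ≈ ln(‖e_3‖/‖e_2‖) / ln(‖e_2‖/‖e_1‖) = ln(8.008e-14/1.813e-7)/ln(1.813e-7/2.728e-4) = ln(4.41699e-07)/ln(0.000664589) ≈ 2.0000.
Then ‖e_4‖ ≈ ‖e_3‖·(‖e_3‖/‖e_2‖)^p = 8.008e-14·(4.41699e-07)^2.0000 = 8.008e-14·1.95098e-13 ≈ 1.562e-26.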